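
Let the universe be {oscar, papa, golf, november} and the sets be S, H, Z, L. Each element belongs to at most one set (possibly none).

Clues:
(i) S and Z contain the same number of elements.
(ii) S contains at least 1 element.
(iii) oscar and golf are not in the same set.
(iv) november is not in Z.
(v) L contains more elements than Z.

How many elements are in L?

2

From (iv): november ∉ Z.
Suppose oscar ∈ H: no assignment then satisfies all the clues, so oscar ∉ H.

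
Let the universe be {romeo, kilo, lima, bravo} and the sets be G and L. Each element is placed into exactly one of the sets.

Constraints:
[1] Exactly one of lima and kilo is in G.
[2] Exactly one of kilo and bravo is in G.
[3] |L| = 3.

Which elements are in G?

G = {kilo}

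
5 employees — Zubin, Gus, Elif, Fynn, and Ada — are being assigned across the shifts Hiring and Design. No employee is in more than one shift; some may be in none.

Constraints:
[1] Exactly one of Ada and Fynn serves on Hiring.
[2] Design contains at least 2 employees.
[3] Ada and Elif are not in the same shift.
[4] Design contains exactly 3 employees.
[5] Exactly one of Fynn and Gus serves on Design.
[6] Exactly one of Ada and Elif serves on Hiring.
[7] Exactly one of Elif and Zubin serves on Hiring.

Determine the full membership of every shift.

Hiring = {Elif, Fynn}; Design = {Ada, Gus, Zubin}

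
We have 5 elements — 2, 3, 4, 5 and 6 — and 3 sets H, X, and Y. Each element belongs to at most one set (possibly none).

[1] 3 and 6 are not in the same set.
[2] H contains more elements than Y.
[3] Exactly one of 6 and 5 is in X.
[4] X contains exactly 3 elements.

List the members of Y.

Y = {}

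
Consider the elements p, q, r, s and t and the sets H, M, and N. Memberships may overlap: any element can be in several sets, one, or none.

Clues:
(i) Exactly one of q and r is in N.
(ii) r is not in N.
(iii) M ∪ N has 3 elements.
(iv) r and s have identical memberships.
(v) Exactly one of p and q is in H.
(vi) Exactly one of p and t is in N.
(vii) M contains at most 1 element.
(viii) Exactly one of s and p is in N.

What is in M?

From (ii): r ∉ N.
(i) (exactly one): q ∈ N.
(iv): s matches r: s ∉ N.
(viii) (exactly one): p ∈ N.
(vi) (exactly one): t ∉ N.
Suppose p ∈ M: no assignment then satisfies all the clues, so p ∉ M.

M = {t}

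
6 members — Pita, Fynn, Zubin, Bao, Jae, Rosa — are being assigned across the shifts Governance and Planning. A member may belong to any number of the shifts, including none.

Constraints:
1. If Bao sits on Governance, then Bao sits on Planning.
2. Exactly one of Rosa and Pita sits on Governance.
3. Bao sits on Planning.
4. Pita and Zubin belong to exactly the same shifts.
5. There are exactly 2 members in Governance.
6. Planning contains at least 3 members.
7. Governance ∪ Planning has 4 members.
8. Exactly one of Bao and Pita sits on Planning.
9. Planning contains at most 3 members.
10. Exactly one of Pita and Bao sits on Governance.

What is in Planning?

Planning = {Bao, Fynn, Jae}

From (3): Bao ∈ Planning.
(8) (exactly one): Pita ∉ Planning.
(4): Zubin matches Pita: Zubin ∉ Planning.
Suppose Fynn ∉ Planning: no assignment then satisfies all the clues, so Fynn ∈ Planning.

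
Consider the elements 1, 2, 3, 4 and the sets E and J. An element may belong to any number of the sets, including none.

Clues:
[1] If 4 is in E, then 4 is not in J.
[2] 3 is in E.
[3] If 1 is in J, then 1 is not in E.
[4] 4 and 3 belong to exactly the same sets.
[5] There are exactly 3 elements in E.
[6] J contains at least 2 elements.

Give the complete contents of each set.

From (2): 3 ∈ E.
(4): 4 matches 3: 4 ∈ E.
(1): 4 ∉ J.
(4): 3 matches 4: 3 ∉ J.
(6): only 2 candidates remain for J, so all are in.
(3): 1 ∉ E.
(5): only 3 candidates remain for E, so all are in.

E = {2, 3, 4}; J = {1, 2}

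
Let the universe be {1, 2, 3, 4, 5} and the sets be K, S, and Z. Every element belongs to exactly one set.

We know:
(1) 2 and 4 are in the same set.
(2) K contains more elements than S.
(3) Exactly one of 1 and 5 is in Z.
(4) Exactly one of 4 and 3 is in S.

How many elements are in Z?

1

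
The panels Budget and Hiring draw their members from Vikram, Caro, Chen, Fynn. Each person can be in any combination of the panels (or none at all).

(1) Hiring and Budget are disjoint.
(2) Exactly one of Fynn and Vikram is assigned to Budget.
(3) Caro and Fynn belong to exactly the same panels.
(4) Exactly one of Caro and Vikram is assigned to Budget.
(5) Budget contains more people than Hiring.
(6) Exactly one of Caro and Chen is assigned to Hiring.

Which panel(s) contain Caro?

Caro: Budget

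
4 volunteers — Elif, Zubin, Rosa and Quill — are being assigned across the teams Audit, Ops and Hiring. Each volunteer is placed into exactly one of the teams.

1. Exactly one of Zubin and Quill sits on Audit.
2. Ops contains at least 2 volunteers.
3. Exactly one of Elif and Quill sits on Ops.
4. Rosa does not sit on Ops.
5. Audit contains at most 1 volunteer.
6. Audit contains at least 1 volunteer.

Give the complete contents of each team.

Audit = {Quill}; Ops = {Elif, Zubin}; Hiring = {Rosa}

From (4): Rosa ∉ Ops.
Suppose Elif ∈ Audit: no assignment then satisfies all the clues, so Elif ∉ Audit.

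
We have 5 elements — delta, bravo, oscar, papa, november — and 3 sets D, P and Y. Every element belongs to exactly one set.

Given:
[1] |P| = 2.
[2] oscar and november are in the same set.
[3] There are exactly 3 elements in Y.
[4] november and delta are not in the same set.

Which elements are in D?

D = {}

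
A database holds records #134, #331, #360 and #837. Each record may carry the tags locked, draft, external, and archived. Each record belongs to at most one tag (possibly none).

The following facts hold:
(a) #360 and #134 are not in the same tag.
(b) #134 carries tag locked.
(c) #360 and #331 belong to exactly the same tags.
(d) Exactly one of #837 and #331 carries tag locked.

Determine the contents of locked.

locked = {#134, #837}

From (b): #134 ∈ locked.
(a): #360 ∉ locked.
(c): #331 matches #360: #331 ∉ locked.
(d) (exactly one): #837 ∈ locked.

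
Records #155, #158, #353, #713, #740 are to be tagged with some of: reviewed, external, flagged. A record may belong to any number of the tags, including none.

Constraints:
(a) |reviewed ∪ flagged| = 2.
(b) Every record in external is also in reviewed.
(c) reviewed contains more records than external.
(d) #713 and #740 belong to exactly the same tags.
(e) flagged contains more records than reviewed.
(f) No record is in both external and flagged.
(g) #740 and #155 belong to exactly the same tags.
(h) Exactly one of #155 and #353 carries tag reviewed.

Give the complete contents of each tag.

reviewed = {#353}; external = {}; flagged = {#158, #353}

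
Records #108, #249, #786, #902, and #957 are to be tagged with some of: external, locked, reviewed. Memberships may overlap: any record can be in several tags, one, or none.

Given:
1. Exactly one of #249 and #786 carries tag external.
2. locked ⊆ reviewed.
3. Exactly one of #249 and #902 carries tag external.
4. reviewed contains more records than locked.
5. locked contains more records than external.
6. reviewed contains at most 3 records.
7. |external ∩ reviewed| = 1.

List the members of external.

external = {#249}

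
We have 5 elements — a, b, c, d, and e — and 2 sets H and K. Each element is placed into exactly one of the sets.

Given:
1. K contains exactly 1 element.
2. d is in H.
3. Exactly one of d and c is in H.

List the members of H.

H = {a, b, d, e}

From (2): d ∈ H.
(3) (exactly one): c ∉ H.
Only one set left: c ∈ K.
(1): K already has 1, so the rest are out.
Only one set left: a ∈ H.
Only one set left: b ∈ H.
Only one set left: e ∈ H.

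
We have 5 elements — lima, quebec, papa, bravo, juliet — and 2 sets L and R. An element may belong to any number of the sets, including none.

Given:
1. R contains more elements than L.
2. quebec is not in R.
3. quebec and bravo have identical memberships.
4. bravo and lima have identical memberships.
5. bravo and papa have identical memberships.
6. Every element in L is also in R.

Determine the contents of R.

From (2): quebec ∉ R.
(3): bravo matches quebec: bravo ∉ R.
(4): lima matches bravo: lima ∉ R.
(5): papa matches bravo: papa ∉ R.
(6) contrapositive: lima ∉ L.
(6) contrapositive: quebec ∉ L.
(6) contrapositive: papa ∉ L.
(6) contrapositive: bravo ∉ L.
Suppose juliet ∉ R: no assignment then satisfies all the clues, so juliet ∈ R.

R = {juliet}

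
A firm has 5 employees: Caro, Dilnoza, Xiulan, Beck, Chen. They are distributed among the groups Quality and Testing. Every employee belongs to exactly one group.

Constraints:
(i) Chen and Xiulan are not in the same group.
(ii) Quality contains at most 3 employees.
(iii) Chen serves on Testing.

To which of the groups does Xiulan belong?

Xiulan: Quality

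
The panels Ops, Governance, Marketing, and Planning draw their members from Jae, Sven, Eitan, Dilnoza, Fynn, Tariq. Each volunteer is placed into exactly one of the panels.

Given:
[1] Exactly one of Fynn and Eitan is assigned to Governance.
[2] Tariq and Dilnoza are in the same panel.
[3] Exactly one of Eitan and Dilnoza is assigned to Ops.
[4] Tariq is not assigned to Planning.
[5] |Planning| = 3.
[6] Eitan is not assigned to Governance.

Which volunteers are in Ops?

From (4): Tariq ∉ Planning.
From (6): Eitan ∉ Governance.
(1) (exactly one): Fynn ∈ Governance.
(2): Dilnoza matches Tariq: Dilnoza ∉ Planning.
(5): only 3 candidates remain for Planning, so all are in.
(3) (exactly one): Dilnoza ∈ Ops.
(2): Tariq matches Dilnoza: Tariq ∈ Ops.

Ops = {Dilnoza, Tariq}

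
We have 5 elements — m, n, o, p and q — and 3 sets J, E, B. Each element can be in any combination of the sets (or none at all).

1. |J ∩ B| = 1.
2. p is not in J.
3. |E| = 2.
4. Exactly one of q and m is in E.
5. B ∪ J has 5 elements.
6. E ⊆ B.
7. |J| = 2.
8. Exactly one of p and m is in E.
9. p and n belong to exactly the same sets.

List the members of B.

B = {m, n, o, p}

From (2): p ∉ J.
(9): n matches p: n ∉ J.
Suppose m ∉ B: no assignment then satisfies all the clues, so m ∈ B.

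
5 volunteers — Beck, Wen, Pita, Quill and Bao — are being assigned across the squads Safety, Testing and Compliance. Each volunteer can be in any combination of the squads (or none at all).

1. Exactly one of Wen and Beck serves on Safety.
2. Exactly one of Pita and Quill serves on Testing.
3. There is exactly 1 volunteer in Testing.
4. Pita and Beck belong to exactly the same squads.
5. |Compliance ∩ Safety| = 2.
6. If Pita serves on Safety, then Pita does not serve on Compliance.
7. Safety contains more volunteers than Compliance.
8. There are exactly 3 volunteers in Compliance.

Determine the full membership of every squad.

Safety = {Bao, Beck, Pita, Quill}; Testing = {Quill}; Compliance = {Bao, Quill, Wen}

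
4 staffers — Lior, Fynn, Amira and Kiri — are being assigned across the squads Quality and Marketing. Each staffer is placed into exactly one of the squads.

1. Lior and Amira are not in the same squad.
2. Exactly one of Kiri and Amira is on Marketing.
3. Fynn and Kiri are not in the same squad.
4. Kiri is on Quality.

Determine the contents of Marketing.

Marketing = {Amira, Fynn}

From (4): Kiri ∈ Quality.
(2) (exactly one): Amira ∈ Marketing.
(3): Fynn ∉ Quality.
Only one squad left: Fynn ∈ Marketing.
(1): Lior ∉ Marketing.
Only one squad left: Lior ∈ Quality.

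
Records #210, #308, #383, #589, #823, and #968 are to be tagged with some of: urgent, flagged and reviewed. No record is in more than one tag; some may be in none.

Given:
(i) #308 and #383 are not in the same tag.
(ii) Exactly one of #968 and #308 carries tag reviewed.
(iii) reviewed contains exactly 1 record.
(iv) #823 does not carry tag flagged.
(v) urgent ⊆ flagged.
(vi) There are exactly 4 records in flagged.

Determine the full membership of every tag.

urgent = {}; flagged = {#210, #383, #589, #968}; reviewed = {#308}

From (iv): #823 ∉ flagged.
(v) contrapositive: #823 ∉ urgent.
Suppose #210 ∈ urgent: no assignment then satisfies all the clues, so #210 ∉ urgent.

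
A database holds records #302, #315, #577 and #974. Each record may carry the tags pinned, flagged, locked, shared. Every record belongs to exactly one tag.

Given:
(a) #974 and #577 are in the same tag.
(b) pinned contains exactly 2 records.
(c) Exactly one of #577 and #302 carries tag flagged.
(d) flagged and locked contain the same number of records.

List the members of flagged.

flagged = {#302}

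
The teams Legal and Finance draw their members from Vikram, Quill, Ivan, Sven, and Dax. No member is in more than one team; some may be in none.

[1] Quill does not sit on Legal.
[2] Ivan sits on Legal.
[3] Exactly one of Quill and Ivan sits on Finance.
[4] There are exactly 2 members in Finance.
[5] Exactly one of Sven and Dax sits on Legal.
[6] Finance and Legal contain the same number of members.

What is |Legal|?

2

From (1): Quill ∉ Legal.
From (2): Ivan ∈ Legal.
(3) (exactly one): Quill ∈ Finance.
Suppose Vikram ∈ Legal: no assignment then satisfies all the clues, so Vikram ∉ Legal.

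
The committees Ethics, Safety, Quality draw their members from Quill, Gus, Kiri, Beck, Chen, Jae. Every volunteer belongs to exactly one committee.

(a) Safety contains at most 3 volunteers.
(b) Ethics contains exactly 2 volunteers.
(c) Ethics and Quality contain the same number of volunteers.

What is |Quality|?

2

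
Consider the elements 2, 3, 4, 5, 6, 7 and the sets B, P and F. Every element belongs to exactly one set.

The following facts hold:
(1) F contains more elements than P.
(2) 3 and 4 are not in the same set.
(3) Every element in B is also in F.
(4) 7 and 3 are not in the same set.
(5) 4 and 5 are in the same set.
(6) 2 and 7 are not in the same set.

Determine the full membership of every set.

B = {}; P = {2, 3}; F = {4, 5, 6, 7}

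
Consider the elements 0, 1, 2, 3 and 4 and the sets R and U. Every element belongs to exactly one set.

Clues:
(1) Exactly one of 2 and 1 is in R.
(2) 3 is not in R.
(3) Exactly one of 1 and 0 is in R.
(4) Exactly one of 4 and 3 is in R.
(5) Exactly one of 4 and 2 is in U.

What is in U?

U = {0, 2, 3}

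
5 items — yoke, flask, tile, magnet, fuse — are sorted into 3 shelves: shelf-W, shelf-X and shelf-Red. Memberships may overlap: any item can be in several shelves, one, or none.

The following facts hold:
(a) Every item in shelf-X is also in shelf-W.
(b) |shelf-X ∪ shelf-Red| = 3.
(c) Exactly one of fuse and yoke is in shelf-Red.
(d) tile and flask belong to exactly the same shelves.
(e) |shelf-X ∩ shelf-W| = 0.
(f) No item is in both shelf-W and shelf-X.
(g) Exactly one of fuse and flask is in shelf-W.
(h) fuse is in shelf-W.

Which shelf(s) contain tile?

tile: shelf-Red

From (h): fuse ∈ shelf-W.
(f) (disjoint): fuse ∉ shelf-X.
(g) (exactly one): flask ∉ shelf-W.
(a) contrapositive: flask ∉ shelf-X.
(d): tile matches flask: tile ∉ shelf-W.
(d): tile matches flask: tile ∉ shelf-X.
Suppose tile ∉ shelf-Red: no assignment then satisfies all the clues, so tile ∈ shelf-Red.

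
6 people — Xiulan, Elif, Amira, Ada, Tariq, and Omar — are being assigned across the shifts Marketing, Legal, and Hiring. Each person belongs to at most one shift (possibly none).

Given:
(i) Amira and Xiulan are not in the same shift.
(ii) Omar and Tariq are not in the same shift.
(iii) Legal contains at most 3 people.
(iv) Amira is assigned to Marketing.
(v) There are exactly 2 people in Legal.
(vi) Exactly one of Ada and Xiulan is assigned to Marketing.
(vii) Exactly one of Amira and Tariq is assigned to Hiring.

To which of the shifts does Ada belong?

From (iv): Amira ∈ Marketing.
(i): Xiulan ∉ Marketing.
(vi) (exactly one): Ada ∈ Marketing.
(vii) (exactly one): Tariq ∈ Hiring.
(ii): Omar ∉ Hiring.

Ada: Marketing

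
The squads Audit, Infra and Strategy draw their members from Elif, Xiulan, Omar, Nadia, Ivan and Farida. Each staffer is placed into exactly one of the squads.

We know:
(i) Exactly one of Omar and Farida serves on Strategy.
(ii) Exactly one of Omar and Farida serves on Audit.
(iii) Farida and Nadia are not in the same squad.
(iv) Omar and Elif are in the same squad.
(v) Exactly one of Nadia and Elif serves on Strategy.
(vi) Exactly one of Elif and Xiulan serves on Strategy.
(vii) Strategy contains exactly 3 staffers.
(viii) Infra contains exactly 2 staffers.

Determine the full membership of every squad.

Audit = {Farida}; Infra = {Nadia, Xiulan}; Strategy = {Elif, Ivan, Omar}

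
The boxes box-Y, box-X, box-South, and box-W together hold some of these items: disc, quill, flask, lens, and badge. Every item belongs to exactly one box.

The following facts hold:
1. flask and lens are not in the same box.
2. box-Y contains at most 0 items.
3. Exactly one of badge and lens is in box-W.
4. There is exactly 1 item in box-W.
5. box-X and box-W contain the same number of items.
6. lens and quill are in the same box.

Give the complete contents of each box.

box-Y = {}; box-X = {flask}; box-South = {disc, lens, quill}; box-W = {badge}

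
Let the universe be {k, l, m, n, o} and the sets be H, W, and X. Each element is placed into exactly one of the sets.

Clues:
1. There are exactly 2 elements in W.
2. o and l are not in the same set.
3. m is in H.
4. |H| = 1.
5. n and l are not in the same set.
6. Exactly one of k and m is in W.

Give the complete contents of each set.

H = {m}; W = {k, l}; X = {n, o}

From (3): m ∈ H.
(4): H already has 1, so the rest are out.
(6) (exactly one): k ∈ W.
Suppose l ∉ W: no assignment then satisfies all the clues, so l ∈ W.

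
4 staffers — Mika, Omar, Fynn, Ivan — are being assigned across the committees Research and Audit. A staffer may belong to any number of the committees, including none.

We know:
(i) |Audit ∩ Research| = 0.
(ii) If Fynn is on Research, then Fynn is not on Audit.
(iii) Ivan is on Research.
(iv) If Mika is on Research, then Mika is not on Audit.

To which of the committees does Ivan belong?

Ivan: Research

From (iii): Ivan ∈ Research.
Suppose Ivan ∈ Audit: no assignment then satisfies all the clues, so Ivan ∉ Audit.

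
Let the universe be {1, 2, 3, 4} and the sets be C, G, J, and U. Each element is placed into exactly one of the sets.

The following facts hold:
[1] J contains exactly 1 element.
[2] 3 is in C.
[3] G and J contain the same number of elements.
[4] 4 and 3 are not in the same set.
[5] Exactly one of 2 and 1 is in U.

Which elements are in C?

C = {3}

From (2): 3 ∈ C.
(4): 4 ∉ C.
Suppose 1 ∈ C: no assignment then satisfies all the clues, so 1 ∉ C.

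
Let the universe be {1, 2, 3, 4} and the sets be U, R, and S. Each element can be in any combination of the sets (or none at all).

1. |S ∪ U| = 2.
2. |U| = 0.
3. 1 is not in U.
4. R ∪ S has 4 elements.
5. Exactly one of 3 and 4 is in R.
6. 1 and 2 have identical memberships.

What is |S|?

2

From (3): 1 ∉ U.
(2): U already has 0, so the rest are out.
Suppose 1 ∉ R: no assignment then satisfies all the clues, so 1 ∈ R.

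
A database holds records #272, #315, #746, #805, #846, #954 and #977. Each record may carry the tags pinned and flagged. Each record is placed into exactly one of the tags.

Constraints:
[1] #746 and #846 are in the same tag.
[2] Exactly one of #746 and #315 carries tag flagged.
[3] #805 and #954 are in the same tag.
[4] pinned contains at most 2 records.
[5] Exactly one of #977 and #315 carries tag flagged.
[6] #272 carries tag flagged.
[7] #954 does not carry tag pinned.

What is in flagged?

flagged = {#272, #746, #805, #846, #954, #977}

From (6): #272 ∈ flagged.
From (7): #954 ∉ pinned.
(3): #805 matches #954: #805 ∉ pinned.
Only one tag left: #805 ∈ flagged.
Only one tag left: #954 ∈ flagged.
Suppose #315 ∈ flagged: no assignment then satisfies all the clues, so #315 ∉ flagged.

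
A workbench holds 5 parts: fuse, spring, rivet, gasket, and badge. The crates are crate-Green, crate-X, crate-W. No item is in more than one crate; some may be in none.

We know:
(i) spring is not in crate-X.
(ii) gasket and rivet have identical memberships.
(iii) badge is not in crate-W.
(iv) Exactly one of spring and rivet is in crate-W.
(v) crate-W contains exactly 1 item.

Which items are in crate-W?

crate-W = {spring}

From (i): spring ∉ crate-X.
From (iii): badge ∉ crate-W.
Suppose fuse ∈ crate-W: no assignment then satisfies all the clues, so fuse ∉ crate-W.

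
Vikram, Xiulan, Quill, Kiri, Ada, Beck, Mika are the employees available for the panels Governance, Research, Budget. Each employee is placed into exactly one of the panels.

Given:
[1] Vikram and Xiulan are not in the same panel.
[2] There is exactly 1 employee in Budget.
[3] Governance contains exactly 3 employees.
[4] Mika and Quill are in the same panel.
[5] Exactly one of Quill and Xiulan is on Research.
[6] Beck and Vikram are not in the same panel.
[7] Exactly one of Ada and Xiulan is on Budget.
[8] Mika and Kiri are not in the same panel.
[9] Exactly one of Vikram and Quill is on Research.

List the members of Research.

Research = {Beck, Mika, Quill}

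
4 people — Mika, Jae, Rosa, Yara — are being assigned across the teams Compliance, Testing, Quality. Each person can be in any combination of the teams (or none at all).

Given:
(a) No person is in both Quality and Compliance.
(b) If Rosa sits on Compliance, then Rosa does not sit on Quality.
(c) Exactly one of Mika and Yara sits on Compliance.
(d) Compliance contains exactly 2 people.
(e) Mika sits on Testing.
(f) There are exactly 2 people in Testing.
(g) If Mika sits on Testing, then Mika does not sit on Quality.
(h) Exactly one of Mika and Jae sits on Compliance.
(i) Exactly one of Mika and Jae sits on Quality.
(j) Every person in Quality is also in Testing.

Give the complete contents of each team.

Compliance = {Mika, Rosa}; Testing = {Jae, Mika}; Quality = {Jae}

From (e): Mika ∈ Testing.
(g): Mika ∉ Quality.
(i) (exactly one): Jae ∈ Quality.
(j) with Jae ∈ Quality: Jae ∈ Testing.
(a) (disjoint): Jae ∉ Compliance.
(f): Testing already has 2, so the rest are out.
(h) (exactly one): Mika ∈ Compliance.
(j) contrapositive: Rosa ∉ Quality.
(j) contrapositive: Yara ∉ Quality.
(c) (exactly one): Yara ∉ Compliance.
(d): only 2 candidates remain for Compliance, so all are in.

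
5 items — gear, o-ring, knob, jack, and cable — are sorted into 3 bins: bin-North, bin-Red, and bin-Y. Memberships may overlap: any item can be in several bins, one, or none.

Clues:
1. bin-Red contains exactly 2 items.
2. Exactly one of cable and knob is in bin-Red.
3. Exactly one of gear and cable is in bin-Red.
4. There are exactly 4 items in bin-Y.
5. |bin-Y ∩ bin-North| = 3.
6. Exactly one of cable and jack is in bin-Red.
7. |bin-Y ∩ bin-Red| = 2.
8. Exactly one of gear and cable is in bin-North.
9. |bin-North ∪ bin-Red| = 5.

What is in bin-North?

bin-North = {gear, jack, knob, o-ring}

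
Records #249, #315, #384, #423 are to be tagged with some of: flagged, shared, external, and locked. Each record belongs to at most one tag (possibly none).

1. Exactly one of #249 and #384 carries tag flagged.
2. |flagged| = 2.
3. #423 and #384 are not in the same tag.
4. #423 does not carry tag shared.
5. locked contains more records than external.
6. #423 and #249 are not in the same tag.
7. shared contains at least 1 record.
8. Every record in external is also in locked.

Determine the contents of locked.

locked = {#423}

From (4): #423 ∉ shared.
Suppose #249 ∈ locked: no assignment then satisfies all the clues, so #249 ∉ locked.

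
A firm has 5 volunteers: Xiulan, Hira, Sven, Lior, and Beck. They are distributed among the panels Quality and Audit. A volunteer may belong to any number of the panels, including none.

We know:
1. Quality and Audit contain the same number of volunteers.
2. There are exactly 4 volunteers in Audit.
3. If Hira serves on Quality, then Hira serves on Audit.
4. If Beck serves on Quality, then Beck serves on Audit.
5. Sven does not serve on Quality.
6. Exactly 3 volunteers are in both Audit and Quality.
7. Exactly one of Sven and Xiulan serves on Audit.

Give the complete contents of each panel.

Quality = {Beck, Hira, Lior, Xiulan}; Audit = {Beck, Hira, Lior, Sven}

From (5): Sven ∉ Quality.
Suppose Xiulan ∉ Quality: no assignment then satisfies all the clues, so Xiulan ∈ Quality.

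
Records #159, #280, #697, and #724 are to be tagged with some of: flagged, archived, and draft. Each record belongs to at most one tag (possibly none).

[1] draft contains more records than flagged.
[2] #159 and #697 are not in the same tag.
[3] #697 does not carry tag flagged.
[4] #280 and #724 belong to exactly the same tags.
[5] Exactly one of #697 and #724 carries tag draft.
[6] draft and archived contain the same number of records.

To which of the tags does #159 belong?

#159: archived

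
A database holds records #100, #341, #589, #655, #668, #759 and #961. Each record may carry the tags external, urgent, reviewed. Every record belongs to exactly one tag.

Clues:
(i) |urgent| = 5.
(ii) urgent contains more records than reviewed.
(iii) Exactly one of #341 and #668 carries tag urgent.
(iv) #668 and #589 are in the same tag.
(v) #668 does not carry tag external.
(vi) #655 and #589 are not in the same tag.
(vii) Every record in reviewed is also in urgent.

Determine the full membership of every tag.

external = {#341, #655}; urgent = {#100, #589, #668, #759, #961}; reviewed = {}

From (v): #668 ∉ external.
(iv): #589 matches #668: #589 ∉ external.
Suppose #100 ∈ external: no assignment then satisfies all the clues, so #100 ∉ external.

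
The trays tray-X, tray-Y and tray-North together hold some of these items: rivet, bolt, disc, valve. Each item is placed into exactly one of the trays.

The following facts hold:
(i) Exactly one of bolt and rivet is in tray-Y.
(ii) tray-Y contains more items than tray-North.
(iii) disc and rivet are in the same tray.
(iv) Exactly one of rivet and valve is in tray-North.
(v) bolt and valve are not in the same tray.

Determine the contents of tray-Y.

tray-Y = {disc, rivet}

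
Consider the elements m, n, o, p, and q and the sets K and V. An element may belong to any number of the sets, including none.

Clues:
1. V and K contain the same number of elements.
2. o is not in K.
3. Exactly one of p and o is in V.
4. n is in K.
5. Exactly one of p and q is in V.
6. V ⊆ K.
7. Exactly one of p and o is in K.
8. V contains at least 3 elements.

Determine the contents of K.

K = {m, n, p}

From (2): o ∉ K.
From (4): n ∈ K.
(6) contrapositive: o ∉ V.
(7) (exactly one): p ∈ K.
(3) (exactly one): p ∈ V.
(5) (exactly one): q ∉ V.
(8): only 3 candidates remain for V, so all are in.
(6) with m ∈ V: m ∈ K.
Suppose q ∈ K: no assignment then satisfies all the clues, so q ∉ K.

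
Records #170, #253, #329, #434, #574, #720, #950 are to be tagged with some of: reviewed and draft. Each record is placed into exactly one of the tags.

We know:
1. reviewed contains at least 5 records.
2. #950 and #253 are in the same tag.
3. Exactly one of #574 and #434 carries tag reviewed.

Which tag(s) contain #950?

#950: reviewed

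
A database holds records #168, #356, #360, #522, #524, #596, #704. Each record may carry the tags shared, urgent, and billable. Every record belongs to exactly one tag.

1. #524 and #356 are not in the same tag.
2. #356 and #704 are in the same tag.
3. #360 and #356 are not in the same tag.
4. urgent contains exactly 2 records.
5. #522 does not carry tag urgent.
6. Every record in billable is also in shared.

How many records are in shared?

5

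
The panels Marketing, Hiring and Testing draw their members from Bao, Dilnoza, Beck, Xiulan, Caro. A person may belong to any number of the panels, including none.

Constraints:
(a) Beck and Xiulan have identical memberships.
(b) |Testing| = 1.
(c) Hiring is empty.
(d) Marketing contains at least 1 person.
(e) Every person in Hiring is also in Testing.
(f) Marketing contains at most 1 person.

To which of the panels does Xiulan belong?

(c): Hiring already has 0, so the rest are out.
Suppose Xiulan ∈ Marketing: no assignment then satisfies all the clues, so Xiulan ∉ Marketing.

Xiulan: none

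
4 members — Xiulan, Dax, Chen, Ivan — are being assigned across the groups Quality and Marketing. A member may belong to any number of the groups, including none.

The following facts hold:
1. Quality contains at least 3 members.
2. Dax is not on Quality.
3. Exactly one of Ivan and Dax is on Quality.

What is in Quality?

Quality = {Chen, Ivan, Xiulan}

From (2): Dax ∉ Quality.
(1): only 3 candidates remain for Quality, so all are in.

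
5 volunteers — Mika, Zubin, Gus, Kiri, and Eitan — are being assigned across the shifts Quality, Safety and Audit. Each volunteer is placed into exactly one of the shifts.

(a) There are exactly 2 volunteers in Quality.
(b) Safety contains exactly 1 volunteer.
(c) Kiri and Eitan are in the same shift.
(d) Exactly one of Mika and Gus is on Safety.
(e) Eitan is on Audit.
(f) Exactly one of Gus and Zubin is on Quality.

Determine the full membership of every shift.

Quality = {Mika, Zubin}; Safety = {Gus}; Audit = {Eitan, Kiri}

From (e): Eitan ∈ Audit.
(c): Kiri matches Eitan: Kiri ∉ Quality.
(c): Kiri matches Eitan: Kiri ∉ Safety.
(c): Kiri matches Eitan: Kiri ∈ Audit.
Suppose Mika ∉ Quality: no assignment then satisfies all the clues, so Mika ∈ Quality.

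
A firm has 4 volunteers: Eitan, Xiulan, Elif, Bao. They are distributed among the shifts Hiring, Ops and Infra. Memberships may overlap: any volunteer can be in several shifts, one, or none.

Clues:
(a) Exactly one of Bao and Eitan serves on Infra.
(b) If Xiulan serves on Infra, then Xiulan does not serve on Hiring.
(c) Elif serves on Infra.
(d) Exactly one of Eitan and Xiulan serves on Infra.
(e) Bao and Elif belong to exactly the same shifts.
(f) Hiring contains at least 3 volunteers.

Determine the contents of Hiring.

Hiring = {Bao, Eitan, Elif}

From (c): Elif ∈ Infra.
(e): Bao matches Elif: Bao ∈ Infra.
(a) (exactly one): Eitan ∉ Infra.
(d) (exactly one): Xiulan ∈ Infra.
(b): Xiulan ∉ Hiring.
(f): only 3 candidates remain for Hiring, so all are in.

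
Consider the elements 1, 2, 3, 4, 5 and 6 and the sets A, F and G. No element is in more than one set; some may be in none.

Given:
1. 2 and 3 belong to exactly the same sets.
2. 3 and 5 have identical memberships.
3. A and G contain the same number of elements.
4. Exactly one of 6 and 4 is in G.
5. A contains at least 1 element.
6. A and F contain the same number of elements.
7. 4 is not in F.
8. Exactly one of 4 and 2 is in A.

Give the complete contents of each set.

A = {4}; F = {1}; G = {6}

From (7): 4 ∉ F.
Suppose 1 ∈ A: no assignment then satisfies all the clues, so 1 ∉ A.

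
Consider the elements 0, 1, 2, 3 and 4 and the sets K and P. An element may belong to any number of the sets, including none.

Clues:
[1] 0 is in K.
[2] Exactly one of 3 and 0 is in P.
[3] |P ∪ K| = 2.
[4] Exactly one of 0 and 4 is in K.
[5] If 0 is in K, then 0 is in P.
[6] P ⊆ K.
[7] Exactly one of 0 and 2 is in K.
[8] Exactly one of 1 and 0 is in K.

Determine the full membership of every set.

From (1): 0 ∈ K.
(4) (exactly one): 4 ∉ K.
(5): 0 ∈ P.
(6) contrapositive: 4 ∉ P.
(7) (exactly one): 2 ∉ K.
(8) (exactly one): 1 ∉ K.
(2) (exactly one): 3 ∉ P.
(6) contrapositive: 1 ∉ P.
(6) contrapositive: 2 ∉ P.
Suppose 3 ∉ K: no assignment then satisfies all the clues, so 3 ∈ K.

K = {0, 3}; P = {0}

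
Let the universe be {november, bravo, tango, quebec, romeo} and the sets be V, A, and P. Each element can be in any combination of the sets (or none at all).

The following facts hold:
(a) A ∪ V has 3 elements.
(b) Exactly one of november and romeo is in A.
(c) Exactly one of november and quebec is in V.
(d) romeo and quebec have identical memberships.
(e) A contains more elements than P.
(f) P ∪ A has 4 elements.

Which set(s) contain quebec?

quebec: A, V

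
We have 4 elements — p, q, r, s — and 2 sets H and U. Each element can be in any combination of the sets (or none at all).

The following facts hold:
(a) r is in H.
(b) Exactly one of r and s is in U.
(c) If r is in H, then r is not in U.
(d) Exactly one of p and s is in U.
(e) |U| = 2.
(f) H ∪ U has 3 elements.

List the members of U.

U = {q, s}

From (a): r ∈ H.
(c): r ∉ U.
(b) (exactly one): s ∈ U.
(d) (exactly one): p ∉ U.
(e): only 2 candidates remain for U, so all are in.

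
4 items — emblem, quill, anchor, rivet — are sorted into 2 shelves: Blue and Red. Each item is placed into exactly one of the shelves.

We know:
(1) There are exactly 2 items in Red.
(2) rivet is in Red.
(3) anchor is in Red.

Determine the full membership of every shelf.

Blue = {emblem, quill}; Red = {anchor, rivet}

From (2): rivet ∈ Red.
From (3): anchor ∈ Red.
(1): Red already has 2, so the rest are out.
Only one shelf left: emblem ∈ Blue.
Only one shelf left: quill ∈ Blue.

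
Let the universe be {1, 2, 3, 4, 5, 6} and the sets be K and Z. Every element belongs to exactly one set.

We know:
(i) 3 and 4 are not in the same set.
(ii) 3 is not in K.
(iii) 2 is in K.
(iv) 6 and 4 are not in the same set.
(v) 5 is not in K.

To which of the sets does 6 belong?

6: Z

From (ii): 3 ∉ K.
From (iii): 2 ∈ K.
From (v): 5 ∉ K.
Only one set left: 3 ∈ Z.
Only one set left: 5 ∈ Z.
(i): 4 ∉ Z.
Only one set left: 4 ∈ K.
(iv): 6 ∉ K.
Only one set left: 6 ∈ Z.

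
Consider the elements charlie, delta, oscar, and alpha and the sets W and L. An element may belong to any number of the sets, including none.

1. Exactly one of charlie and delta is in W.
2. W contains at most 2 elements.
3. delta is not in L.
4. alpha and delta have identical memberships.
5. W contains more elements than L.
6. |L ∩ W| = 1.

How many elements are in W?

2

From (3): delta ∉ L.
(4): alpha matches delta: alpha ∉ L.
Suppose charlie ∉ W: no assignment then satisfies all the clues, so charlie ∈ W.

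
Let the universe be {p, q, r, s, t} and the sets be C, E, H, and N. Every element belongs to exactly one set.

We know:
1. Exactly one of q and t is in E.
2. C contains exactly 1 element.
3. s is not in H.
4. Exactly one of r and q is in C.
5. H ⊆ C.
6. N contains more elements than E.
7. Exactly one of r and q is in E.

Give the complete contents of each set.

From (3): s ∉ H.
Suppose p ∈ C: no assignment then satisfies all the clues, so p ∉ C.

C = {r}; E = {q}; H = {}; N = {p, s, t}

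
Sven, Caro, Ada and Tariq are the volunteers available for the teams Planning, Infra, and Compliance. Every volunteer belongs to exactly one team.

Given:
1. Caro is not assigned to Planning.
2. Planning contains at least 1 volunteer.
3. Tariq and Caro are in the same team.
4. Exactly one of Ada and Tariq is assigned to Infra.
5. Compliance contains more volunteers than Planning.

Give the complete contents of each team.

Planning = {Sven}; Infra = {Ada}; Compliance = {Caro, Tariq}

From (1): Caro ∉ Planning.
(3): Tariq matches Caro: Tariq ∉ Planning.
Suppose Sven ∉ Planning: no assignment then satisfies all the clues, so Sven ∈ Planning.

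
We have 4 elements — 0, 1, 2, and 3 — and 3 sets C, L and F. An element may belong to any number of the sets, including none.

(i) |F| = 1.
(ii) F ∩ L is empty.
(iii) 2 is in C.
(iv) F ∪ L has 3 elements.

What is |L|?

2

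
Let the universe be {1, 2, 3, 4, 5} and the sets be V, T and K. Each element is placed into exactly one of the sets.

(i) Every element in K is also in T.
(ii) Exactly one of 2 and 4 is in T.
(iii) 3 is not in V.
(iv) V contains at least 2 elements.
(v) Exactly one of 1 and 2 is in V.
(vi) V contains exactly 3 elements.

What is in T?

T = {2, 3}

From (iii): 3 ∉ V.
Suppose 1 ∈ T: no assignment then satisfies all the clues, so 1 ∉ T.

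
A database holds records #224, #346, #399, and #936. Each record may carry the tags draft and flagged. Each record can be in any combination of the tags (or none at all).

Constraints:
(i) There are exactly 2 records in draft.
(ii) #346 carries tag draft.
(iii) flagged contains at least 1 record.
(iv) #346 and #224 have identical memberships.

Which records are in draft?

draft = {#224, #346}

From (ii): #346 ∈ draft.
(iv): #224 matches #346: #224 ∈ draft.
(i): draft already has 2, so the rest are out.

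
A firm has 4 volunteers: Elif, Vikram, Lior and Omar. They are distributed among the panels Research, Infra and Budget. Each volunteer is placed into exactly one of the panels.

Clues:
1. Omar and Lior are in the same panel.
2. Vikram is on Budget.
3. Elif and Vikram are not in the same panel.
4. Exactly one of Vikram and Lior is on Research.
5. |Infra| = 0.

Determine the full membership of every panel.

From (2): Vikram ∈ Budget.
(3): Elif ∉ Budget.
(4) (exactly one): Lior ∈ Research.
(5): Infra already has 0, so the rest are out.
Only one panel left: Elif ∈ Research.
(1): Omar matches Lior: Omar ∈ Research.

Research = {Elif, Lior, Omar}; Infra = {}; Budget = {Vikram}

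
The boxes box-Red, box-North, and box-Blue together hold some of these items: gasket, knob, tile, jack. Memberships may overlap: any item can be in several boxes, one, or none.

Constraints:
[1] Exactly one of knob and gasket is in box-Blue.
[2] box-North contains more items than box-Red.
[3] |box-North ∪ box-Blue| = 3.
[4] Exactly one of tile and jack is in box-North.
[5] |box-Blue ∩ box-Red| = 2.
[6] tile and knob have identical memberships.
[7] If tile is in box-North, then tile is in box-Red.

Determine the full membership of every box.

box-Red = {knob, tile}; box-North = {gasket, knob, tile}; box-Blue = {knob, tile}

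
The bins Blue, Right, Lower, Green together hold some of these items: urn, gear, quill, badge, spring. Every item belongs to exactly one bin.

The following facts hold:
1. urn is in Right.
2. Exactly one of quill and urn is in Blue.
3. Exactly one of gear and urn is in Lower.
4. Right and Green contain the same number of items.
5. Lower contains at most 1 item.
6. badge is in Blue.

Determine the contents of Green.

From (1): urn ∈ Right.
From (6): badge ∈ Blue.
(2) (exactly one): quill ∈ Blue.
(3) (exactly one): gear ∈ Lower.
(5): Lower already has 1, so the rest are out.
Suppose spring ∉ Green: no assignment then satisfies all the clues, so spring ∈ Green.

Green = {spring}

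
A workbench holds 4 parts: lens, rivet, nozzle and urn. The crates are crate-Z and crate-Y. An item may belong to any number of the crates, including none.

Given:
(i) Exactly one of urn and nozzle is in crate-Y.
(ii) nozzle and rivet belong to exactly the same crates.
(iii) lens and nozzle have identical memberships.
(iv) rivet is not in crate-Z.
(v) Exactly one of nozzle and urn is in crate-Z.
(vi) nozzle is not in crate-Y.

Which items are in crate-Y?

crate-Y = {urn}

From (iv): rivet ∉ crate-Z.
From (vi): nozzle ∉ crate-Y.
(i) (exactly one): urn ∈ crate-Y.
(ii): nozzle matches rivet: nozzle ∉ crate-Z.
(ii): rivet matches nozzle: rivet ∉ crate-Y.
(iii): lens matches nozzle: lens ∉ crate-Z.
(iii): lens matches nozzle: lens ∉ crate-Y.
(v) (exactly one): urn ∈ crate-Z.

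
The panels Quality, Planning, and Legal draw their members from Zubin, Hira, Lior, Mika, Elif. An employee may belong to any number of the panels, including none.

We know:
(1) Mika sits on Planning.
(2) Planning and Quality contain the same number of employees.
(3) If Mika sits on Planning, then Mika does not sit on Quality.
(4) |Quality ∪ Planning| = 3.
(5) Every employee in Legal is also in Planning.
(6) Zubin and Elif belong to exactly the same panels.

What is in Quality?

Quality = {Hira, Lior}

From (1): Mika ∈ Planning.
(3): Mika ∉ Quality.
Suppose Zubin ∈ Quality: no assignment then satisfies all the clues, so Zubin ∉ Quality.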